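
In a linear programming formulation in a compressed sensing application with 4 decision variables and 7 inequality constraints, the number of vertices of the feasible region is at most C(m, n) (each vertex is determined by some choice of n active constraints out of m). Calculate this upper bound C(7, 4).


Each vertex corresponds to some choice of n active constraints out of m, so the number of vertices is at most C(m, n) = m! / (n!(m-n)!).
m = 7, n = 4
Numerator: 7 * 6 * 5 * 4
Denominator: 4! = 24
C(7, 4) = 35


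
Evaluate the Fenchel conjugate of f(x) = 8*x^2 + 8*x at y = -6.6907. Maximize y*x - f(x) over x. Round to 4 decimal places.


f*(y) = sup_x {y*x - a*x^2 - b*x} = sup_x {(y-b)*x - a*x^2}
FOC: (y - b) - 2a*x = 0 => x* = (y - b)/(2a)
x* = (-6.6907 - 8)/(2*8) = -0.9182
f*(-6.6907) = (y-b)^2/(4a) = (-6.6907 - 8)^2/(4*8)
= 215.8167/32 = 6.7443


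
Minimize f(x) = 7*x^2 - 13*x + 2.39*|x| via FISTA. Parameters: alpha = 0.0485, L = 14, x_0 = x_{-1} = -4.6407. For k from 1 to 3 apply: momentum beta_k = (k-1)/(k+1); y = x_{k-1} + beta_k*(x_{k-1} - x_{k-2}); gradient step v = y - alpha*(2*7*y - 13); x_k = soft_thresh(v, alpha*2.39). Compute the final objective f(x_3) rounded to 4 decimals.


FISTA on f(x) = 7*x^2 - 13*x + 2.39*|x|
L = 14, alpha = 0.0485
Iteration 1: beta = 0.0, y = -4.6407 + 0.0*(-4.6407 + 4.6407) = -4.6407
  grad(y) = -77.9698, v = y - alpha*grad = -0.8592
  prox(v) = soft_thresh(-0.8592, 0.1159) = -0.7432
Iteration 2: beta = 0.3333, y = -0.7432 + 0.3333*(-0.7432 + 4.6407) = 0.5559
  grad(y) = -5.2174, v = y - alpha*grad = 0.8089
  prox(v) = soft_thresh(0.8089, 0.1159) = 0.693
Iteration 3: beta = 0.5, y = 0.693 + 0.5*(0.693 + 0.7432) = 1.4112
  grad(y) = 6.7564, v = y - alpha*grad = 1.0835
  prox(v) = soft_thresh(1.0835, 0.1159) = 0.9676
f(x_3) = 7*0.9676^2 - 13*0.9676 + 2.39*|0.9676| = -3.7126


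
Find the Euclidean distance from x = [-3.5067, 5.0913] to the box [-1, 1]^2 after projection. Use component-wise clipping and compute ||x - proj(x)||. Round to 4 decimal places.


Project each component onto [-1, 1].
clip(-3.5067) = -1.0, clip(5.0913) = 1.0
Projection = [-1.0, 1.0]
Squared diffs: [6.2835, 16.7387]
Distance = sqrt(23.0222) = 4.7982


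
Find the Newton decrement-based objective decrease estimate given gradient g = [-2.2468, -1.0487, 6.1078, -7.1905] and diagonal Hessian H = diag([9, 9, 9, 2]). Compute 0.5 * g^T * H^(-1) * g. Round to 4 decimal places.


Step 1: H is diagonal, so H^(-1) * g = [-0.2496, -0.1165, 0.6786, -3.5953].
Step 2: g^T H^(-1) g = sum_i g_i^2 / H_ii
  = (-2.2468)^2/9 + (-1.0487)^2/9 + (6.1078)^2/9 + (-7.1905)^2/2
  = 0.5609 + 0.1222 + 4.145 + 25.8516 = 30.6798
Step 3: Objective decrease = 0.5 * g^T H^(-1) g = 15.3399


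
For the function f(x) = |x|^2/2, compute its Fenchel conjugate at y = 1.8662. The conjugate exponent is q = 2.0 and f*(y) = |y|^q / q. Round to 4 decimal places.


The conjugate exponent q satisfies 1/p + 1/q = 1.
p = 2, so q = 2/(2 - 1) = 2.0
|y|^q = 1.8662^2.0 = 3.4827
f*(1.8662) = 3.4827 / 2.0 = 1.7414


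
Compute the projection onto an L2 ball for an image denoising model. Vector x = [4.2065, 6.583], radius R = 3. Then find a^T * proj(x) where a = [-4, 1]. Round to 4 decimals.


Step 1: Compute ||x|| (intermediates to 6 decimals).
||x|| = sqrt(4.2065^2 + 6.583^2) = 7.812204
Step 2: Project.
Since ||x|| > R, scale = R/||x|| = 3/7.812204 = 0.384015, proj(x) = scale * x
proj(x) = [1.615359, 2.527971]
Step 3: Dot product.
a^T * proj(x) = -4*1.615359 + 1*2.527971 = -3.9335


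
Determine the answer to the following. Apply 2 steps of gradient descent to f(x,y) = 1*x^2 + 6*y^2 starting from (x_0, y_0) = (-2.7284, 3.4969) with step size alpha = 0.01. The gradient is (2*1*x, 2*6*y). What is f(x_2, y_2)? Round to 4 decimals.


Gradient descent on f(x,y) = 1*x^2 + 6*y^2.
Starting point: (-2.7284, 3.4969), alpha = 0.01
Step 1: grad_x = 2*1*-2.7284 = -5.4568, grad_y = 2*6*3.4969 = 41.9628
  x_1 = -2.7284 - 0.01*-5.4568 = -2.6738
  y_1 = 3.4969 - 0.01*41.9628 = 3.0773
Step 2: grad_x = 2*1*-2.6738 = -5.3477, grad_y = 2*6*3.0773 = 36.9273
  x_2 = -2.6738 - 0.01*-5.3477 = -2.6204
  y_2 = 3.0773 - 0.01*36.9273 = 2.708
f(-2.6204, 2.708) = 1*(-2.6204)^2 + 6*2.708^2 = 50.8658


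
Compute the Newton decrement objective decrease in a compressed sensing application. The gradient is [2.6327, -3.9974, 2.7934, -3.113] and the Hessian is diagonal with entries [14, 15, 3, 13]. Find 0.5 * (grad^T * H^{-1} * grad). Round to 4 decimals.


Step 1: H is diagonal, so H^(-1) * g = [0.1881, -0.2665, 0.9311, -0.2395].
Step 2: g^T H^(-1) g = sum_i g_i^2 / H_ii
  = (2.6327)^2/14 + (-3.9974)^2/15 + (2.7934)^2/3 + (-3.113)^2/13
  = 0.4951 + 1.0653 + 2.601 + 0.7454 = 4.9068
Step 3: Objective decrease = 0.5 * g^T H^(-1) g = 2.4534


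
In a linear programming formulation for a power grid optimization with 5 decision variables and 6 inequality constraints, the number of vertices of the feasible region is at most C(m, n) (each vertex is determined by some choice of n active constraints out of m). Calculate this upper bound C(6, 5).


Each vertex corresponds to some choice of n active constraints out of m, so the number of vertices is at most C(m, n) = m! / (n!(m-n)!).
m = 6, n = 5
Numerator: 6 * 5 * 4 * 3 * 2
Denominator: 5! = 120
C(6, 5) = 6


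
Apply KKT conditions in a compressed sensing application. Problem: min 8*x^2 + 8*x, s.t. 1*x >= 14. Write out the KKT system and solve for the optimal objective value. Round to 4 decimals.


Step 1: Try lambda = 0 (constraint inactive).
x_unc = -8/(2*8) = -0.5
Check: 1*-0.5 = -0.5 < 14 -- violated!
Step 2: Constraint must be active: 1*x = 14
x* = 14/1 = 14.0
lambda = (2*8*14.0 + 8)/1 = 232.0
Step 3: Compute optimal value.
f(x*) = 8*14.0^2 + 8*14.0 = 1680.0


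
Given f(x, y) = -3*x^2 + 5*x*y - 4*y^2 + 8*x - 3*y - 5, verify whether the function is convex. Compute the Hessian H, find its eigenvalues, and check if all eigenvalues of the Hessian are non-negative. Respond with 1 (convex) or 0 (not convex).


The Hessian of f(x,y) = -3*x^2 + 5*x*y - 4*y^2 + 8*x - 3*y - 5 is:
H = [[-6, 5], [5, -8]]
Trace = -6 - 8 = -14
Determinant = -6*-8 - (5)^2 = 23
Discriminant = (-14)^2 - 4*23 = 104.0
Eigenvalues: lambda_1 = -12.099, lambda_2 = -1.901
The function is not convex.

0


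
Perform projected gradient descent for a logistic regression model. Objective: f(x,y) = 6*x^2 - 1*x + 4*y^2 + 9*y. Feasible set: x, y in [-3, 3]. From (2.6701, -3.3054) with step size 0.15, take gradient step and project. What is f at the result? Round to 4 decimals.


Step 1: Compute gradient at (2.6701, -3.3054).
grad_x = 2*6*2.6701 - 1 = 31.0412
grad_y = 2*4*-3.3054 + 9 = -17.4432
Step 2: Gradient step.
x_raw = 2.6701 - 0.15*31.0412 = -1.9861
y_raw = -3.3054 - 0.15*-17.4432 = -0.6889
Step 3: Project onto [-3, 3].
x_proj = clip(-1.9861) = -1.9861
y_proj = clip(-0.6889) = -0.6889
Step 4: Evaluate f.
f(-1.9861, -0.6889) = 21.3513


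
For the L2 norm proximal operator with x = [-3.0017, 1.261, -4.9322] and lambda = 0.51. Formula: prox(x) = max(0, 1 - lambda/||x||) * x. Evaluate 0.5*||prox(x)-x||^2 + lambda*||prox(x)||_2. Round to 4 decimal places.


Step 1: Compute ||x||.
||x|| = 5.9099
Step 2: Compute scaling factor.
scale = max(0, 1 - 0.51/5.9099) = 0.9137
Step 3: prox(x) = [-2.7427, 1.1522, -4.5066]
||prox(x)|| = 5.3999
Step 4: Proximal objective.
0.5*||prox-x||^2 = 0.1301
lambda*||prox|| = 2.7539
Total = 2.884


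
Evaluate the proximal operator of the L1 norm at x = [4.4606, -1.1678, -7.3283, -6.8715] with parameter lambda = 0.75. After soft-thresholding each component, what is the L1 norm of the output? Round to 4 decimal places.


Soft-thresholding with lambda = 0.75:
prox(4.4606) = sign(4.4606)*max(|4.4606| - 0.75, 0) = 3.7106
prox(-1.1678) = sign(-1.1678)*max(|-1.1678| - 0.75, 0) = -0.4178
prox(-7.3283) = sign(-7.3283)*max(|-7.3283| - 0.75, 0) = -6.5783
prox(-6.8715) = sign(-6.8715)*max(|-6.8715| - 0.75, 0) = -6.1215
prox(x) = [3.7106, -0.4178, -6.5783, -6.1215]
||prox(x)||_1 = 3.7106 + 0.4178 + 6.5783 + 6.1215 = 16.8282


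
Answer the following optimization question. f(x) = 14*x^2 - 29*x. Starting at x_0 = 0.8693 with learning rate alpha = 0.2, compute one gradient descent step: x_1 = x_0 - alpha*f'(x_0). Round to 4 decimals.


We compute the gradient at x_0 and apply the update.
f'(x) = 28*x - 29
f'(0.8693) = 28*0.8693 - 29 = -4.6596
x_1 = 0.8693 - 0.2*-4.6596 = 1.8012


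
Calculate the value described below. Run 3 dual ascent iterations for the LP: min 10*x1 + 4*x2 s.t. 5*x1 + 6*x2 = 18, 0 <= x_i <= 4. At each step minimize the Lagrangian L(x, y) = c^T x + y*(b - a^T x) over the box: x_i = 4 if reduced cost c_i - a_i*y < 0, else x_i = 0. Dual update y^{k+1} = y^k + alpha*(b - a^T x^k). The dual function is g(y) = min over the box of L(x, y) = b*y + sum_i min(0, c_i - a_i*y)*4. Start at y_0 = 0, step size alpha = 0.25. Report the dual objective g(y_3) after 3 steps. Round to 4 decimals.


Dual ascent for LP: min 10*x1 + 4*x2, 5*x1 + 6*x2 = 18, 0 <= x_i <= 4
Step 1: y^k = 0.0, reduced costs: (10.0, 4.0)
  x^k = (0.0, 0.0), subgradient = b - a^T x = 18.0
  y^{k+1} = 0.0 + 0.25*18.0 = 4.5
Step 2: y^k = 4.5, reduced costs: (-12.5, -23.0)
  x^k = (4.0, 4.0), subgradient = b - a^T x = -26.0
  y^{k+1} = 4.5 + 0.25*-26.0 = -2.0
Step 3: y^k = -2.0, reduced costs: (20.0, 16.0)
  x^k = (0.0, 0.0), subgradient = b - a^T x = 18.0
  y^{k+1} = -2.0 + 0.25*18.0 = 2.5
Dual objective at y_3 = 2.5: reduced costs (-2.5, -11.0), box minimizer x = (4.0, 4.0)
g(y_3) = b*y + (c1 - a1*y)*x1 + (c2 - a2*y)*x2 = 18*2.5 + (-2.5)*4.0 + (-11.0)*4.0 = 45.0 - 10.0 - 44.0 = -9.0


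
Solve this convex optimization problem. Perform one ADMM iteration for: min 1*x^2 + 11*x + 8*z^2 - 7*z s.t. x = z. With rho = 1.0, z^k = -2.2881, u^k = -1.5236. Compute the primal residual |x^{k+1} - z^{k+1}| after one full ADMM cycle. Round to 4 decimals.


ADMM iteration with rho = 1.0, z^k = -2.2881, u^k = -1.5236
Step 1: x-update.
Minimize 1*x^2 + 11*x + (1.0/2)*(x + 2.2881 - 1.5236)^2
FOC: (2*1 + 1.0)*x = -11 + 1.0*(-2.2881 + 1.5236)
x^{k+1} = -3.9215
Step 2: z-update.
Minimize 8*z^2 - 7*z + (1.0/2)*(-3.9215 - z - 1.5236)^2
FOC: (2*8 + 1.0)*z = 7 + 1.0*(-3.9215 - 1.5236)
z^{k+1} = 0.0915
Step 3: u-update.
u^{k+1} = -1.5236 - 3.9215 - 0.0915 = -5.5366
Step 4: Primal residual = |-3.9215 - 0.0915| = 4.013


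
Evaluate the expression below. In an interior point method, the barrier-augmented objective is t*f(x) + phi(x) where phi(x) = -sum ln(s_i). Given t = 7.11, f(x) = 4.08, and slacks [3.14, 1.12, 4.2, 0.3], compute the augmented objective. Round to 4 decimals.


Step 1: Compute log-barrier.
ln values: [1.1442, 0.1133, 1.4351, -1.204]
phi = -(1.1442 + 0.1133 + 1.4351 - 1.204) = -1.4887
Step 2: Compute augmented objective.
t*f(x) = 7.11*4.08 = 29.0088
Total = 29.0088 - 1.4887 = 27.5201


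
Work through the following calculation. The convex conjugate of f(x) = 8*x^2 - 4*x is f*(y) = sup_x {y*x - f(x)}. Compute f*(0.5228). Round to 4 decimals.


f*(y) = sup_x {y*x - a*x^2 - b*x} = sup_x {(y-b)*x - a*x^2}
FOC: (y - b) - 2a*x = 0 => x* = (y - b)/(2a)
x* = (0.5228 + 4)/(2*8) = 0.2827
f*(0.5228) = (y-b)^2/(4a) = (0.5228 + 4)^2/(4*8)
= 20.4557/32 = 0.6392


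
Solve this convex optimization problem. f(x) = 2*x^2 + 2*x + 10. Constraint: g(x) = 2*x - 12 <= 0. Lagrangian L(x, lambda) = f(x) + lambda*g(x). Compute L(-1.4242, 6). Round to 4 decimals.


Step 1: Evaluate f(x).
f(-1.4242) = 2*(-1.4242)^2 + 2*(-1.4242) + 10 = 11.2083
Step 2: Evaluate g(x).
g(-1.4242) = 2*-1.4242 - 12 = -14.8484
Step 3: Compute Lagrangian.
L = 11.2083 + 6*-14.8484 = -77.8821


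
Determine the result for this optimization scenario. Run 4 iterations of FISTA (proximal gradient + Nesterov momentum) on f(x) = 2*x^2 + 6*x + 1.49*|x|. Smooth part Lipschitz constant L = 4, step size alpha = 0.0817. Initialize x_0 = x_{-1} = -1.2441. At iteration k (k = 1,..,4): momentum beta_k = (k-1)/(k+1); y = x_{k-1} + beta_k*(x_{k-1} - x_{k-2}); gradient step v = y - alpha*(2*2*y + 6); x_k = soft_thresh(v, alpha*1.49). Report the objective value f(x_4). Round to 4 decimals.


FISTA on f(x) = 2*x^2 + 6*x + 1.49*|x|
L = 4, alpha = 0.0817
Iteration 1: beta = 0.0, y = -1.2441 + 0.0*(-1.2441 + 1.2441) = -1.2441
  grad(y) = 1.0236, v = y - alpha*grad = -1.3277
  prox(v) = soft_thresh(-1.3277, 0.1217) = -1.206
Iteration 2: beta = 0.3333, y = -1.206 + 0.3333*(-1.206 + 1.2441) = -1.1933
  grad(y) = 1.2268, v = y - alpha*grad = -1.2935
  prox(v) = soft_thresh(-1.2935, 0.1217) = -1.1718
Iteration 3: beta = 0.5, y = -1.1718 + 0.5*(-1.1718 + 1.206) = -1.1547
  grad(y) = 1.3812, v = y - alpha*grad = -1.2675
  prox(v) = soft_thresh(-1.2675, 0.1217) = -1.1458
Iteration 4: beta = 0.6, y = -1.1458 + 0.6*(-1.1458 + 1.1718) = -1.1302
  grad(y) = 1.4792, v = y - alpha*grad = -1.2511
  prox(v) = soft_thresh(-1.2511, 0.1217) = -1.1293
f(x_4) = 2*(-1.1293)^2 + 6*(-1.1293) + 1.49*|-1.1293| = -2.5425


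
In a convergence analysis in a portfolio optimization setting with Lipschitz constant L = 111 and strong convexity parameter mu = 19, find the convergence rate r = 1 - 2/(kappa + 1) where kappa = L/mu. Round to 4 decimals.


Step 1: Compute the condition number.
kappa = L/mu = 111/19 = 5.8421
Step 2: Compute the convergence rate.
r = 1 - 2/(kappa + 1) = 1 - 2*mu/(L + mu) = (L - mu)/(L + mu) = 92/130 = 0.7077


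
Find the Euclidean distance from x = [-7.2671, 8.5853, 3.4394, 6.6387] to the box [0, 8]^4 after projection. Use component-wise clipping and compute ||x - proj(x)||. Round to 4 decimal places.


Project each component onto [0, 8].
clip(-7.2671) = 0.0, clip(8.5853) = 8.0, clip(3.4394) = 3.4394, clip(6.6387) = 6.6387
Projection = [0.0, 8.0, 3.4394, 6.6387]
Squared diffs: [52.8107, 0.3426, 0.0, 0.0]
Distance = sqrt(53.1533) = 7.2906


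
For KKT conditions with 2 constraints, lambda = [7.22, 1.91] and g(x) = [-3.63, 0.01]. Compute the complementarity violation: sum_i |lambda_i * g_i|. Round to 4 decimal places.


KKT complementary slackness check:
lambda_1 * g_1 = 7.22 * -3.63 = -26.2086
lambda_2 * g_2 = 1.91 * 0.01 = 0.0191
Total violation = 26.2086 + 0.0191 = 26.2277


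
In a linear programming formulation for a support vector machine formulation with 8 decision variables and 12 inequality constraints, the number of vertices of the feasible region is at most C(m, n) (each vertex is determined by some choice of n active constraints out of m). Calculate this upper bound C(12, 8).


Each vertex corresponds to some choice of n active constraints out of m, so the number of vertices is at most C(m, n) = m! / (n!(m-n)!).
m = 12, n = 8
Numerator: 12 * 11 * 10 * 9 * 8 * 7 * 6 * 5
Denominator: 8! = 40320
C(12, 8) = 495


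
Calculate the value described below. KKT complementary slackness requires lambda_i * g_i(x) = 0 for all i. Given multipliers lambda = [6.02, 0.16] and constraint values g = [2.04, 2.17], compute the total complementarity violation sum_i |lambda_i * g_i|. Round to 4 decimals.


KKT complementary slackness check:
lambda_1 * g_1 = 6.02 * 2.04 = 12.2808
lambda_2 * g_2 = 0.16 * 2.17 = 0.3472
Total violation = 12.2808 + 0.3472 = 12.628


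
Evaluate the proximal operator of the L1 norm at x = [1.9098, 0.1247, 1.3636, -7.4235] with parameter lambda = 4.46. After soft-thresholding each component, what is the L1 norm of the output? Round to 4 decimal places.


Soft-thresholding with lambda = 4.46:
prox(1.9098) = sign(1.9098)*max(|1.9098| - 4.46, 0) = 0.0
prox(0.1247) = sign(0.1247)*max(|0.1247| - 4.46, 0) = 0.0
prox(1.3636) = sign(1.3636)*max(|1.3636| - 4.46, 0) = 0.0
prox(-7.4235) = sign(-7.4235)*max(|-7.4235| - 4.46, 0) = -2.9635
prox(x) = [0.0, 0.0, 0.0, -2.9635]
||prox(x)||_1 = 0.0 + 0.0 + 0.0 + 2.9635 = 2.9635


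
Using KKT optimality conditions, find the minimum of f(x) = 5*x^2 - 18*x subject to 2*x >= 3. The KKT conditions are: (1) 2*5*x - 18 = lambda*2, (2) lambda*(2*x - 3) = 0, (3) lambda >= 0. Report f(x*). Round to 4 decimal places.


Step 1: Try lambda = 0 (constraint inactive).
Stationarity: 2*5*x - 18 = 0
x* = 18/(2*5) = 1.8
Check constraint: 2*1.8 = 3.6 >= 3 -- satisfied.
Step 2: Compute optimal value.
f(x*) = 5*1.8^2 - 18*1.8 = -16.2


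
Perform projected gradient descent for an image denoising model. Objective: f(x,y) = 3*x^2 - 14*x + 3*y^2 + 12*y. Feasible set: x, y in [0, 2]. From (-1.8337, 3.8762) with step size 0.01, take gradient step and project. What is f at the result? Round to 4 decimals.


Step 1: Compute gradient at (-1.8337, 3.8762).
grad_x = 2*3*-1.8337 - 14 = -25.0022
grad_y = 2*3*3.8762 + 12 = 35.2572
Step 2: Gradient step.
x_raw = -1.8337 - 0.01*-25.0022 = -1.5837
y_raw = 3.8762 - 0.01*35.2572 = 3.5236
Step 3: Project onto [0, 2].
x_proj = clip(-1.5837) = 0.0
y_proj = clip(3.5236) = 2.0
Step 4: Evaluate f.
f(0.0, 2.0) = 36.0


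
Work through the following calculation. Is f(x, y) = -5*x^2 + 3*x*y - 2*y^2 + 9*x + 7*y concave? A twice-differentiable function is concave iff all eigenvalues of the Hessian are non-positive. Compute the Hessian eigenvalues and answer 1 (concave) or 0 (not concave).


The Hessian of f(x,y) = -5*x^2 + 3*x*y - 2*y^2 + 9*x + 7*y is:
H = [[-10, 3], [3, -4]]
Trace = -10 - 4 = -14
Determinant = -10*-4 - (3)^2 = 31
Discriminant = (-14)^2 - 4*31 = 72.0
Eigenvalues: lambda_1 = -11.2426, lambda_2 = -2.7574
The function is concave.

1


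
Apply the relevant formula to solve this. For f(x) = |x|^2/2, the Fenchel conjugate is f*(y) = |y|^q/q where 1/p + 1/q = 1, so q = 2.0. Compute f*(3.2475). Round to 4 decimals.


The conjugate exponent q satisfies 1/p + 1/q = 1.
p = 2, so q = 2/(2 - 1) = 2.0
|y|^q = 3.2475^2.0 = 10.5463
f*(3.2475) = 10.5463 / 2.0 = 5.2731


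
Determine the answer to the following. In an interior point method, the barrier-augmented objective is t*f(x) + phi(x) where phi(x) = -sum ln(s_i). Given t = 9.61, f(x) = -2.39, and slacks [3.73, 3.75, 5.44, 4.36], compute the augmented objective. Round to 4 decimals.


Step 1: Compute log-barrier.
ln values: [1.3164, 1.3218, 1.6938, 1.4725]
phi = -(1.3164 + 1.3218 + 1.6938 + 1.4725) = -5.8044
Step 2: Compute augmented objective.
t*f(x) = 9.61*-2.39 = -22.9679
Total = -22.9679 - 5.8044 = -28.7723


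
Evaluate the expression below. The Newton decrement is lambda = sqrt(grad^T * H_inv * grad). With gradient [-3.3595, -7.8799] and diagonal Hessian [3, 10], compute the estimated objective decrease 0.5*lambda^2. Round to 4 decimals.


Step 1: H is diagonal, so H^(-1) * g = [-1.1198, -0.788].
Step 2: g^T H^(-1) g = sum_i g_i^2 / H_ii
  = (-3.3595)^2/3 + (-7.8799)^2/10
  = 3.7621 + 6.2093 = 9.9714
Step 3: Objective decrease = 0.5 * g^T H^(-1) g = 4.9857


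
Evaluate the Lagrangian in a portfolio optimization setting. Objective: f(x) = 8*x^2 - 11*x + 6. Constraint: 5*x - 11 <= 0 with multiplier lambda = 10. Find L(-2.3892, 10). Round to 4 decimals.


Step 1: Evaluate f(x).
f(-2.3892) = 8*(-2.3892)^2 - 11*(-2.3892) + 6 = 77.9474
Step 2: Evaluate g(x).
g(-2.3892) = 5*-2.3892 - 11 = -22.946
Step 3: Compute Lagrangian.
L = 77.9474 + 10*-22.946 = -151.5126


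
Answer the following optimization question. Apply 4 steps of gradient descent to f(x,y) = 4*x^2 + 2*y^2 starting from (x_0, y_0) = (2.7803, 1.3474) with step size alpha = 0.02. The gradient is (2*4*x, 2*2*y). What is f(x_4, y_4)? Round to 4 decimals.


Gradient descent on f(x,y) = 4*x^2 + 2*y^2.
Starting point: (2.7803, 1.3474), alpha = 0.02
Step 1: grad_x = 2*4*2.7803 = 22.2424, grad_y = 2*2*1.3474 = 5.3896
  x_1 = 2.7803 - 0.02*22.2424 = 2.3355
  y_1 = 1.3474 - 0.02*5.3896 = 1.2396
Step 2: grad_x = 2*4*2.3355 = 18.6836, grad_y = 2*2*1.2396 = 4.9584
  x_2 = 2.3355 - 0.02*18.6836 = 1.9618
  y_2 = 1.2396 - 0.02*4.9584 = 1.1404
Step 3: grad_x = 2*4*1.9618 = 15.6942, grad_y = 2*2*1.1404 = 4.5618
  x_3 = 1.9618 - 0.02*15.6942 = 1.6479
  y_3 = 1.1404 - 0.02*4.5618 = 1.0492
Step 4: grad_x = 2*4*1.6479 = 13.1832, grad_y = 2*2*1.0492 = 4.1968
  x_4 = 1.6479 - 0.02*13.1832 = 1.3842
  y_4 = 1.0492 - 0.02*4.1968 = 0.9653
f(1.3842, 0.9653) = 4*1.3842^2 + 2*0.9653^2 = 9.5279


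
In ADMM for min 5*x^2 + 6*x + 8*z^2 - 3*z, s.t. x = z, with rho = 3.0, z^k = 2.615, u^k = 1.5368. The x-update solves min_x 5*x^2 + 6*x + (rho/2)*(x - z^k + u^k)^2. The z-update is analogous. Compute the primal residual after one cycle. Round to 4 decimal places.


ADMM iteration with rho = 3.0, z^k = 2.615, u^k = 1.5368
Step 1: x-update.
Minimize 5*x^2 + 6*x + (3.0/2)*(x - 2.615 + 1.5368)^2
FOC: (2*5 + 3.0)*x = -6 + 3.0*(2.615 - 1.5368)
x^{k+1} = -0.2127
Step 2: z-update.
Minimize 8*z^2 - 3*z + (3.0/2)*(-0.2127 - z + 1.5368)^2
FOC: (2*8 + 3.0)*z = 3 + 3.0*(-0.2127 + 1.5368)
z^{k+1} = 0.367
Step 3: u-update.
u^{k+1} = 1.5368 - 0.2127 - 0.367 = 0.9571
Step 4: Primal residual = |-0.2127 - 0.367| = 0.5797


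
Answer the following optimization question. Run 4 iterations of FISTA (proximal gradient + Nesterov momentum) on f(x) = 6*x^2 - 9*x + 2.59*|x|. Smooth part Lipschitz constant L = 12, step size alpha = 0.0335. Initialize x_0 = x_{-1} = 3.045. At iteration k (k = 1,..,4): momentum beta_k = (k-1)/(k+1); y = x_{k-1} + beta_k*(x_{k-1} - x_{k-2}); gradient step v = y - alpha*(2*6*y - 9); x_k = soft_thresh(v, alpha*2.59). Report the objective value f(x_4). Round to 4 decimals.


FISTA on f(x) = 6*x^2 - 9*x + 2.59*|x|
L = 12, alpha = 0.0335
Iteration 1: beta = 0.0, y = 3.045 + 0.0*(3.045 - 3.045) = 3.045
  grad(y) = 27.54, v = y - alpha*grad = 2.1224
  prox(v) = soft_thresh(2.1224, 0.0868) = 2.0356
Iteration 2: beta = 0.3333, y = 2.0356 + 0.3333*(2.0356 - 3.045) = 1.6992
  grad(y) = 11.3903, v = y - alpha*grad = 1.3176
  prox(v) = soft_thresh(1.3176, 0.0868) = 1.2309
Iteration 3: beta = 0.5, y = 1.2309 + 0.5*(1.2309 - 2.0356) = 0.8285
  grad(y) = 0.9415, v = y - alpha*grad = 0.7969
  prox(v) = soft_thresh(0.7969, 0.0868) = 0.7102
Iteration 4: beta = 0.6, y = 0.7102 + 0.6*(0.7102 - 1.2309) = 0.3977
  grad(y) = -4.2272, v = y - alpha*grad = 0.5393
  prox(v) = soft_thresh(0.5393, 0.0868) = 0.4526
f(x_4) = 6*0.4526^2 - 9*0.4526 + 2.59*|0.4526| = -1.6721


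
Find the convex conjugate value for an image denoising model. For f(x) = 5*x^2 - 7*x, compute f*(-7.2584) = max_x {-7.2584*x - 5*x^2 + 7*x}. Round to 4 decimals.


f*(y) = sup_x {y*x - a*x^2 - b*x} = sup_x {(y-b)*x - a*x^2}
FOC: (y - b) - 2a*x = 0 => x* = (y - b)/(2a)
x* = (-7.2584 + 7)/(2*5) = -0.0258
f*(-7.2584) = (y-b)^2/(4a) = (-7.2584 + 7)^2/(4*5)
= 0.0668/20 = 0.0033


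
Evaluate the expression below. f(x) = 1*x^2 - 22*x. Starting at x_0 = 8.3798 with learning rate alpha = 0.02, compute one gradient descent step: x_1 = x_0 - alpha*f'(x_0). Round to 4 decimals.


We compute the gradient at x_0 and apply the update.
f'(x) = 2*x - 22
f'(8.3798) = 2*8.3798 - 22 = -5.2404
x_1 = 8.3798 - 0.02*-5.2404 = 8.4846


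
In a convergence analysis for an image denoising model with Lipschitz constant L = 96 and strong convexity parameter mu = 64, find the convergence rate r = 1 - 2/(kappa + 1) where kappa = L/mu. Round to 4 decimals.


Step 1: Compute the condition number.
kappa = L/mu = 96/64 = 1.5
Step 2: Compute the convergence rate.
r = 1 - 2/(kappa + 1) = 1 - 2*mu/(L + mu) = (L - mu)/(L + mu) = 32/160 = 0.2


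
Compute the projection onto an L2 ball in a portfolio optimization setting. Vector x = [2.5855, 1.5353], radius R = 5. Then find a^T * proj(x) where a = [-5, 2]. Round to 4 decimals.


Step 1: Compute ||x|| (intermediates to 6 decimals).
||x|| = sqrt(2.5855^2 + 1.5353^2) = 3.006985
Step 2: Project.
Since ||x|| <= R, proj = x (no scaling needed).
proj(x) = [2.5855, 1.5353]
Step 3: Dot product.
a^T * proj(x) = -5*2.5855 + 2*1.5353 = -9.8569


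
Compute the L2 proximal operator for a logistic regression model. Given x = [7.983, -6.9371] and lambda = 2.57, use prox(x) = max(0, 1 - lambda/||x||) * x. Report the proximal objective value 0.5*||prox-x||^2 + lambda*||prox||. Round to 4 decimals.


Step 1: Compute ||x||.
||x|| = 10.576
Step 2: Compute scaling factor.
scale = max(0, 1 - 2.57/10.576) = 0.757
Step 3: prox(x) = [6.0431, -5.2514]
||prox(x)|| = 8.006
Step 4: Proximal objective.
0.5*||prox-x||^2 = 3.3025
lambda*||prox|| = 20.5754
Total = 23.8779


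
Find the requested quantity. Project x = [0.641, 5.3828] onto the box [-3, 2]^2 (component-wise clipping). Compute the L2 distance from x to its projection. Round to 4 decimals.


Project each component onto [-3, 2].
clip(0.641) = 0.641, clip(5.3828) = 2.0
Projection = [0.641, 2.0]
Squared diffs: [0.0, 11.4433]
Distance = sqrt(11.4433) = 3.3828


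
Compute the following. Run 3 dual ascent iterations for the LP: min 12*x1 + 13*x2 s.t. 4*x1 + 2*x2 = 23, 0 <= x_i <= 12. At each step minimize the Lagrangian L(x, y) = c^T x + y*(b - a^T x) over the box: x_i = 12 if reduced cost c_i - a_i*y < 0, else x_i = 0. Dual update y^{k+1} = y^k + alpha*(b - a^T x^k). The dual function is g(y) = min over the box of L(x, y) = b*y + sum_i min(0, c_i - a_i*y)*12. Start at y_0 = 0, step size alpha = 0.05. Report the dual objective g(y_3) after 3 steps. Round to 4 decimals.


Dual ascent for LP: min 12*x1 + 13*x2, 4*x1 + 2*x2 = 23, 0 <= x_i <= 12
Step 1: y^k = 0.0, reduced costs: (12.0, 13.0)
  x^k = (0.0, 0.0), subgradient = b - a^T x = 23.0
  y^{k+1} = 0.0 + 0.05*23.0 = 1.15
Step 2: y^k = 1.15, reduced costs: (7.4, 10.7)
  x^k = (0.0, 0.0), subgradient = b - a^T x = 23.0
  y^{k+1} = 1.15 + 0.05*23.0 = 2.3
Step 3: y^k = 2.3, reduced costs: (2.8, 8.4)
  x^k = (0.0, 0.0), subgradient = b - a^T x = 23.0
  y^{k+1} = 2.3 + 0.05*23.0 = 3.45
Dual objective at y_3 = 3.45: reduced costs (-1.8, 6.1), box minimizer x = (12.0, 0.0)
g(y_3) = b*y + (c1 - a1*y)*x1 + (c2 - a2*y)*x2 = 23*3.45 + (-1.8)*12.0 + 6.1*0.0 = 79.35 - 21.6 + 0.0 = 57.75


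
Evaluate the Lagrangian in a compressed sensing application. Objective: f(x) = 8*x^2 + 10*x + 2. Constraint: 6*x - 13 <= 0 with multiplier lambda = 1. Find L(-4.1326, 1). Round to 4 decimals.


Step 1: Evaluate f(x).
f(-4.1326) = 8*(-4.1326)^2 + 10*(-4.1326) + 2 = 97.3011
Step 2: Evaluate g(x).
g(-4.1326) = 6*-4.1326 - 13 = -37.7956
Step 3: Compute Lagrangian.
L = 97.3011 + 1*-37.7956 = 59.5055


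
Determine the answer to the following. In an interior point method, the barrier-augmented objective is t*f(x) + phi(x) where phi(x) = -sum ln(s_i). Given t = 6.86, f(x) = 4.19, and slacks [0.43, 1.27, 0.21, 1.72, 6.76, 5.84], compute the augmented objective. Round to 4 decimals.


Step 1: Compute log-barrier.
ln values: [-0.844, 0.239, -1.5606, 0.5423, 1.911, 1.7647]
phi = -(-0.844 + 0.239 - 1.5606 + 0.5423 + 1.911 + 1.7647) = -2.0525
Step 2: Compute augmented objective.
t*f(x) = 6.86*4.19 = 28.7434
Total = 28.7434 - 2.0525 = 26.6909


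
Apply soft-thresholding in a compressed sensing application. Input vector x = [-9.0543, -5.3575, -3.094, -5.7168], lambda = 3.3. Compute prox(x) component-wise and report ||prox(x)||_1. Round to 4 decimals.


Soft-thresholding with lambda = 3.3:
prox(-9.0543) = sign(-9.0543)*max(|-9.0543| - 3.3, 0) = -5.7543
prox(-5.3575) = sign(-5.3575)*max(|-5.3575| - 3.3, 0) = -2.0575
prox(-3.094) = sign(-3.094)*max(|-3.094| - 3.3, 0) = 0.0
prox(-5.7168) = sign(-5.7168)*max(|-5.7168| - 3.3, 0) = -2.4168
prox(x) = [-5.7543, -2.0575, 0.0, -2.4168]
||prox(x)||_1 = 5.7543 + 2.0575 + 0.0 + 2.4168 = 10.2286


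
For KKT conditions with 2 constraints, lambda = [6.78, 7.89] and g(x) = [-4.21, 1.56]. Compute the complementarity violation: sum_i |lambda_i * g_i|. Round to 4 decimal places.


KKT complementary slackness check:
lambda_1 * g_1 = 6.78 * -4.21 = -28.5438
lambda_2 * g_2 = 7.89 * 1.56 = 12.3084
Total violation = 28.5438 + 12.3084 = 40.8522


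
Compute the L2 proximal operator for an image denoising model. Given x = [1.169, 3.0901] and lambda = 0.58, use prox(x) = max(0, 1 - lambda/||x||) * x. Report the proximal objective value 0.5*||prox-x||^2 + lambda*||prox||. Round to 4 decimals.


Step 1: Compute ||x||.
||x|| = 3.3038
Step 2: Compute scaling factor.
scale = max(0, 1 - 0.58/3.3038) = 0.8244
Step 3: prox(x) = [0.9638, 2.5476]
||prox(x)|| = 2.7238
Step 4: Proximal objective.
0.5*||prox-x||^2 = 0.1682
lambda*||prox|| = 1.5798
Total = 1.748


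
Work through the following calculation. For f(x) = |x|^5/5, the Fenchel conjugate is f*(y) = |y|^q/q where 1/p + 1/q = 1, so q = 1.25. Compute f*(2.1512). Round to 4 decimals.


The conjugate exponent q satisfies 1/p + 1/q = 1.
p = 5, so q = 5/(5 - 1) = 1.25
|y|^q = 2.1512^1.25 = 2.6053
f*(2.1512) = 2.6053 / 1.25 = 2.0842


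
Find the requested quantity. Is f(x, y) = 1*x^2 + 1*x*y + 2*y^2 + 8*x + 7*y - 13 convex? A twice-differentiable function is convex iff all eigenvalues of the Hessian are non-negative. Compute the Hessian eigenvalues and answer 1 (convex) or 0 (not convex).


The Hessian of f(x,y) = 1*x^2 + 1*x*y + 2*y^2 + 8*x + 7*y - 13 is:
H = [[2, 1], [1, 4]]
Trace = 2 + 4 = 6
Determinant = 2*4 - (1)^2 = 7
Discriminant = (6)^2 - 4*7 = 8.0
Eigenvalues: lambda_1 = 1.5858, lambda_2 = 4.4142
The function is convex.

1


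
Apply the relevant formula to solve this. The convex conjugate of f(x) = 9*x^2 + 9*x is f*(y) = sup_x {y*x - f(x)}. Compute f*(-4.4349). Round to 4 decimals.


f*(y) = sup_x {y*x - a*x^2 - b*x} = sup_x {(y-b)*x - a*x^2}
FOC: (y - b) - 2a*x = 0 => x* = (y - b)/(2a)
x* = (-4.4349 - 9)/(2*9) = -0.7464
f*(-4.4349) = (y-b)^2/(4a) = (-4.4349 - 9)^2/(4*9)
= 180.4965/36 = 5.0138


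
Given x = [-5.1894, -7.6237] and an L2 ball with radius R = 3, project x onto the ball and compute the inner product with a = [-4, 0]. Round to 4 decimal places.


Step 1: Compute ||x|| (intermediates to 6 decimals).
||x|| = sqrt((-5.1894)^2 + (-7.6237)^2) = 9.222292
Step 2: Project.
Since ||x|| > R, scale = R/||x|| = 3/9.222292 = 0.325299, proj(x) = scale * x
proj(x) = [-1.688107, -2.479982]
Step 3: Dot product.
a^T * proj(x) = -4*(-1.688107) + 0*(-2.479982) = 6.7524


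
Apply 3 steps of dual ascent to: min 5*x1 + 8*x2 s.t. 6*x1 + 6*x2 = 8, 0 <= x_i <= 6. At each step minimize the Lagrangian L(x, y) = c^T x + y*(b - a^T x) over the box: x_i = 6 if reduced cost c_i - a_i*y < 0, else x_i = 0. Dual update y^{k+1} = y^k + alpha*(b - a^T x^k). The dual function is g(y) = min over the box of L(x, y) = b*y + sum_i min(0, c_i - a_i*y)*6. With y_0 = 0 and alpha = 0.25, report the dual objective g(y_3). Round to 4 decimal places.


Dual ascent for LP: min 5*x1 + 8*x2, 6*x1 + 6*x2 = 8, 0 <= x_i <= 6
Step 1: y^k = 0.0, reduced costs: (5.0, 8.0)
  x^k = (0.0, 0.0), subgradient = b - a^T x = 8.0
  y^{k+1} = 0.0 + 0.25*8.0 = 2.0
Step 2: y^k = 2.0, reduced costs: (-7.0, -4.0)
  x^k = (6.0, 6.0), subgradient = b - a^T x = -64.0
  y^{k+1} = 2.0 + 0.25*-64.0 = -14.0
Step 3: y^k = -14.0, reduced costs: (89.0, 92.0)
  x^k = (0.0, 0.0), subgradient = b - a^T x = 8.0
  y^{k+1} = -14.0 + 0.25*8.0 = -12.0
Dual objective at y_3 = -12.0: reduced costs (77.0, 80.0), box minimizer x = (0.0, 0.0)
g(y_3) = b*y + (c1 - a1*y)*x1 + (c2 - a2*y)*x2 = 8*(-12.0) + 77.0*0.0 + 80.0*0.0 = -96.0 + 0.0 + 0.0 = -96.0


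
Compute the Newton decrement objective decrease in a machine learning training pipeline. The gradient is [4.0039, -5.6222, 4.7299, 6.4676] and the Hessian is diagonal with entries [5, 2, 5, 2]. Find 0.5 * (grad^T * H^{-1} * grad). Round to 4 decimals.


Step 1: H is diagonal, so H^(-1) * g = [0.8008, -2.8111, 0.946, 3.2338].
Step 2: g^T H^(-1) g = sum_i g_i^2 / H_ii
  = (4.0039)^2/5 + (-5.6222)^2/2 + (4.7299)^2/5 + (6.4676)^2/2
  = 3.2062 + 15.8046 + 4.4744 + 20.9149 = 44.4001
Step 3: Objective decrease = 0.5 * g^T H^(-1) g = 22.2001


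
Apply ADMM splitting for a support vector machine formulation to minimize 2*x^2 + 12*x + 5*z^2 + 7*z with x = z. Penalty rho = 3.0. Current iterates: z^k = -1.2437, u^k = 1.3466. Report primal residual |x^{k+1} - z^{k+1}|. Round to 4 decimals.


ADMM iteration with rho = 3.0, z^k = -1.2437, u^k = 1.3466
Step 1: x-update.
Minimize 2*x^2 + 12*x + (3.0/2)*(x + 1.2437 + 1.3466)^2
FOC: (2*2 + 3.0)*x = -12 + 3.0*(-1.2437 - 1.3466)
x^{k+1} = -2.8244
Step 2: z-update.
Minimize 5*z^2 + 7*z + (3.0/2)*(-2.8244 - z + 1.3466)^2
FOC: (2*5 + 3.0)*z = -7 + 3.0*(-2.8244 + 1.3466)
z^{k+1} = -0.8795
Step 3: u-update.
u^{k+1} = 1.3466 - 2.8244 + 0.8795 = -0.5983
Step 4: Primal residual = |-2.8244 + 0.8795| = 1.9449


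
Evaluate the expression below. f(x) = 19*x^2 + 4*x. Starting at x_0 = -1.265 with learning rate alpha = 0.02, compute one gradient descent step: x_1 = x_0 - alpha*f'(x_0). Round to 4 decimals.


We compute the gradient at x_0 and apply the update.
f'(x) = 38*x + 4
f'(-1.265) = 38*-1.265 + 4 = -44.07
x_1 = -1.265 - 0.02*-44.07 = -0.3836


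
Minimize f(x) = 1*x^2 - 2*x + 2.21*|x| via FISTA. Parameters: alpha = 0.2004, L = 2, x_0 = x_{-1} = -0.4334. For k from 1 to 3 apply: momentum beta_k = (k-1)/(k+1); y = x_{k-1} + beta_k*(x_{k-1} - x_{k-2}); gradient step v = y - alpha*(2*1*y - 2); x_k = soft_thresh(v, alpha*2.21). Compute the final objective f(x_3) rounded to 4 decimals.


FISTA on f(x) = 1*x^2 - 2*x + 2.21*|x|
L = 2, alpha = 0.2004
Iteration 1: beta = 0.0, y = -0.4334 + 0.0*(-0.4334 + 0.4334) = -0.4334
  grad(y) = -2.8668, v = y - alpha*grad = 0.1411
  prox(v) = soft_thresh(0.1411, 0.4429) = 0.0
Iteration 2: beta = 0.3333, y = 0.0 + 0.3333*(0.0 + 0.4334) = 0.1445
  grad(y) = -1.7111, v = y - alpha*grad = 0.4874
  prox(v) = soft_thresh(0.4874, 0.4429) = 0.0445
Iteration 3: beta = 0.5, y = 0.0445 + 0.5*(0.0445 - 0.0) = 0.0667
  grad(y) = -1.8666, v = y - alpha*grad = 0.4408
  prox(v) = soft_thresh(0.4408, 0.4429) = 0.0
f(x_3) = 1*0.0^2 - 2*0.0 + 2.21*|0.0| = 0.0


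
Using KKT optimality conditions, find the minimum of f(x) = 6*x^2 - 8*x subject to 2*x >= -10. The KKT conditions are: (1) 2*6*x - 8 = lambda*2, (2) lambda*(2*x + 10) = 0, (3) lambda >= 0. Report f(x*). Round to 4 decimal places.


Step 1: Try lambda = 0 (constraint inactive).
Stationarity: 2*6*x - 8 = 0
x* = 8/(2*6) = 2/3 = 0.6667 (rounded; the exact value 2/3 is used below)
Check constraint: 2*0.6667 = 1.3334 >= -10 -- satisfied.
Step 2: Compute optimal value.
f(x*) = 6*(2/3)^2 - 8*(2/3) = -2.6667


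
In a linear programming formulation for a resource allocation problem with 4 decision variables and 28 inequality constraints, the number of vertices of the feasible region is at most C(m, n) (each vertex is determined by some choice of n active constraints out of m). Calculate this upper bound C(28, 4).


Each vertex corresponds to some choice of n active constraints out of m, so the number of vertices is at most C(m, n) = m! / (n!(m-n)!).
m = 28, n = 4
Numerator: 28 * 27 * 26 * 25
Denominator: 4! = 24
C(28, 4) = 20475


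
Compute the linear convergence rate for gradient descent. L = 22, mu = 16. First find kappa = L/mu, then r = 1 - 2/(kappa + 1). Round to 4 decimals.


Step 1: Compute the condition number.
kappa = L/mu = 22/16 = 1.375
Step 2: Compute the convergence rate.
r = 1 - 2/(kappa + 1) = 1 - 2*mu/(L + mu) = (L - mu)/(L + mu) = 6/38 = 0.1579


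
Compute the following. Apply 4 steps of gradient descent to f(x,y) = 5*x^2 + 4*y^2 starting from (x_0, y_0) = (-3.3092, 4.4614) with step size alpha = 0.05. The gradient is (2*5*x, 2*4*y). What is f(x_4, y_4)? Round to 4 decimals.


Gradient descent on f(x,y) = 5*x^2 + 4*y^2.
Starting point: (-3.3092, 4.4614), alpha = 0.05
Step 1: grad_x = 2*5*-3.3092 = -33.092, grad_y = 2*4*4.4614 = 35.6912
  x_1 = -3.3092 - 0.05*-33.092 = -1.6546
  y_1 = 4.4614 - 0.05*35.6912 = 2.6768
Step 2: grad_x = 2*5*-1.6546 = -16.546, grad_y = 2*4*2.6768 = 21.4147
  x_2 = -1.6546 - 0.05*-16.546 = -0.8273
  y_2 = 2.6768 - 0.05*21.4147 = 1.6061
Step 3: grad_x = 2*5*-0.8273 = -8.273, grad_y = 2*4*1.6061 = 12.8488
  x_3 = -0.8273 - 0.05*-8.273 = -0.4137
  y_3 = 1.6061 - 0.05*12.8488 = 0.9637
Step 4: grad_x = 2*5*-0.4137 = -4.1365, grad_y = 2*4*0.9637 = 7.7093
  x_4 = -0.4137 - 0.05*-4.1365 = -0.2068
  y_4 = 0.9637 - 0.05*7.7093 = 0.5782
f(-0.2068, 0.5782) = 5*(-0.2068)^2 + 4*0.5782^2 = 1.5511


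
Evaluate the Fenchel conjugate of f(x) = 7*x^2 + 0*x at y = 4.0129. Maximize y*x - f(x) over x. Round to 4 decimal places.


f*(y) = sup_x {y*x - a*x^2 - b*x} = sup_x {(y-b)*x - a*x^2}
FOC: (y - b) - 2a*x = 0 => x* = (y - b)/(2a)
x* = (4.0129 - 0)/(2*7) = 0.2866
f*(4.0129) = (y-b)^2/(4a) = (4.0129 - 0)^2/(4*7)
= 16.1034/28 = 0.5751


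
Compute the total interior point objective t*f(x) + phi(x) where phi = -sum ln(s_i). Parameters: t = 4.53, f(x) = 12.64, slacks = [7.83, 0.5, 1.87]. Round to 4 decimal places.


Step 1: Compute log-barrier.
ln values: [2.058, -0.6931, 0.6259]
phi = -(2.058 - 0.6931 + 0.6259) = -1.9908
Step 2: Compute augmented objective.
t*f(x) = 4.53*12.64 = 57.2592
Total = 57.2592 - 1.9908 = 55.2684


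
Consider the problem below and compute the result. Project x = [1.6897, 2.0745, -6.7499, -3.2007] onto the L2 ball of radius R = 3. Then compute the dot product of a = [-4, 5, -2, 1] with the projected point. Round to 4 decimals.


Step 1: Compute ||x|| (intermediates to 6 decimals).
||x|| = sqrt(1.6897^2 + 2.0745^2 + (-6.7499)^2 + (-3.2007)^2) = 7.935003
Step 2: Project.
Since ||x|| > R, scale = R/||x|| = 3/7.935003 = 0.378072, proj(x) = scale * x
proj(x) = [0.638828, 0.78431, -2.551948, -1.210095]
Step 3: Dot product.
a^T * proj(x) = -4*0.638828 + 5*0.78431 - 2*(-2.551948) + 1*(-1.210095) = 5.26


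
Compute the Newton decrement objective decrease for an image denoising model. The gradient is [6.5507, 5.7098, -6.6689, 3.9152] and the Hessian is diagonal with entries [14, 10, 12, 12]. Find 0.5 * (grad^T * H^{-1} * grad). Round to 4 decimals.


Step 1: H is diagonal, so H^(-1) * g = [0.4679, 0.571, -0.5557, 0.3263].
Step 2: g^T H^(-1) g = sum_i g_i^2 / H_ii
  = (6.5507)^2/14 + (5.7098)^2/10 + (-6.6689)^2/12 + (3.9152)^2/12
  = 3.0651 + 3.2602 + 3.7062 + 1.2774 = 11.3089
Step 3: Objective decrease = 0.5 * g^T H^(-1) g = 5.6544


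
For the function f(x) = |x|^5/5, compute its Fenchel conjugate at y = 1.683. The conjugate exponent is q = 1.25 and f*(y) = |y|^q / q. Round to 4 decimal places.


The conjugate exponent q satisfies 1/p + 1/q = 1.
p = 5, so q = 5/(5 - 1) = 1.25
|y|^q = 1.683^1.25 = 1.9169
f*(1.683) = 1.9169 / 1.25 = 1.5335


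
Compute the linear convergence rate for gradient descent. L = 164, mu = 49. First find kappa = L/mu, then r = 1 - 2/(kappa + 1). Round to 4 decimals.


Step 1: Compute the condition number.
kappa = L/mu = 164/49 = 3.3469
Step 2: Compute the convergence rate.
r = 1 - 2/(kappa + 1) = 1 - 2*mu/(L + mu) = (L - mu)/(L + mu) = 115/213 = 0.5399


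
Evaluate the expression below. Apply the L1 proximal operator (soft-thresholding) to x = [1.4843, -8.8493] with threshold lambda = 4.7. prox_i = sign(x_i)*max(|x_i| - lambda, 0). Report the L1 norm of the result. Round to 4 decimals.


Soft-thresholding with lambda = 4.7:
prox(1.4843) = sign(1.4843)*max(|1.4843| - 4.7, 0) = 0.0
prox(-8.8493) = sign(-8.8493)*max(|-8.8493| - 4.7, 0) = -4.1493
prox(x) = [0.0, -4.1493]
||prox(x)||_1 = 0.0 + 4.1493 = 4.1493


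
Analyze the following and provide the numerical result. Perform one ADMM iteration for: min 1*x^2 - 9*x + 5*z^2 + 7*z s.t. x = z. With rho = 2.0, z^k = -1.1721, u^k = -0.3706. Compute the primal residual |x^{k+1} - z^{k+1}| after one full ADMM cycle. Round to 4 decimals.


ADMM iteration with rho = 2.0, z^k = -1.1721, u^k = -0.3706
Step 1: x-update.
Minimize 1*x^2 - 9*x + (2.0/2)*(x + 1.1721 - 0.3706)^2
FOC: (2*1 + 2.0)*x = 9 + 2.0*(-1.1721 + 0.3706)
x^{k+1} = 1.8493
Step 2: z-update.
Minimize 5*z^2 + 7*z + (2.0/2)*(1.8493 - z - 0.3706)^2
FOC: (2*5 + 2.0)*z = -7 + 2.0*(1.8493 - 0.3706)
z^{k+1} = -0.3369
Step 3: u-update.
u^{k+1} = -0.3706 + 1.8493 + 0.3369 = 1.8155
Step 4: Primal residual = |1.8493 + 0.3369| = 2.1861


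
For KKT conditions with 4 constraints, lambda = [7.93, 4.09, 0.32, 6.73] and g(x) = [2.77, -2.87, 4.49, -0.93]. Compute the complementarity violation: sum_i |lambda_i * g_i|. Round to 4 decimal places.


KKT complementary slackness check:
lambda_1 * g_1 = 7.93 * 2.77 = 21.9661
lambda_2 * g_2 = 4.09 * -2.87 = -11.7383
lambda_3 * g_3 = 0.32 * 4.49 = 1.4368
lambda_4 * g_4 = 6.73 * -0.93 = -6.2589
Total violation = 21.9661 + 11.7383 + 1.4368 + 6.2589 = 41.4001


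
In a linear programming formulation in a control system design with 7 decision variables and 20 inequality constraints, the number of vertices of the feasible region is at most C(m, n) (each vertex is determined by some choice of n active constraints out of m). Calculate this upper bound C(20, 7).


Each vertex corresponds to some choice of n active constraints out of m, so the number of vertices is at most C(m, n) = m! / (n!(m-n)!).
m = 20, n = 7
Numerator: 20 * 19 * 18 * 17 * 16 * 15 * 14
Denominator: 7! = 5040
C(20, 7) = 77520
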